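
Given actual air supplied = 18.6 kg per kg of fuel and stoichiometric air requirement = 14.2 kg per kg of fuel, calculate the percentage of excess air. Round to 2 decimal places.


Excess air = actual - stoichiometric = 18.6 - 14.2 = 4.40 kg/kg fuel
Excess air % = (excess / stoich) * 100 = (4.40 / 14.2) * 100 = 30.99%


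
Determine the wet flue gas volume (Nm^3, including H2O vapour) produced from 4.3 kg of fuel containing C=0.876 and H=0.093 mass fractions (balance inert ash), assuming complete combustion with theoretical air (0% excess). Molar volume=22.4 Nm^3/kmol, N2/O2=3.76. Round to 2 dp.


Per kg fuel: CO2 = (C/12 kmol)*22.4 = (0.876/12)*22.4 = 1.63520 Nm^3
Per kg fuel: H2O = (H/2 kmol)*22.4 = (0.093/2)*22.4 = 1.04160 Nm^3
O2 needed per kg fuel = C/12 + H/4 = 0.876/12 + 0.093/4 = 0.09625000 kmol
Per kg fuel: N2 = O2*3.76*22.4 = 0.09625000*3.76*22.4 = 8.10656 Nm^3
Total per kg = 1.63520 + 1.04160 + 8.10656 = 10.78336 Nm^3
Total = 10.78336 * 4.3 = 46.37 Nm^3


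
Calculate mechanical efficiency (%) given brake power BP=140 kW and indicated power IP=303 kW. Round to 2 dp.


eta_mech = (BP / IP) * 100
Ratio = 140 / 303 = 0.4620
eta_mech = 0.4620 * 100 = 46.20%


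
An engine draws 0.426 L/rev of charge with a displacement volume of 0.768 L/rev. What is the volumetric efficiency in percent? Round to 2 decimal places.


eta_v = (V_actual / V_disp) * 100
Ratio = 0.426 / 0.768 = 0.5547
eta_v = 0.5547 * 100 = 55.47%


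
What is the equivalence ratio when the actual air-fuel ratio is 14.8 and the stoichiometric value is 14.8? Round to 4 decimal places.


phi = AFR_stoich / AFR_actual
phi = 14.8 / 14.8 = 1.0000


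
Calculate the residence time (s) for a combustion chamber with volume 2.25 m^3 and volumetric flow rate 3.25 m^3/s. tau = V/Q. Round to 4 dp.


tau = V / Q_flow
tau = 2.25 / 3.25 = 0.6923 s


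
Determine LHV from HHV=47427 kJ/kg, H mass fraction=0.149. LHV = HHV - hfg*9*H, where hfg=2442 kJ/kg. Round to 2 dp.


LHV = HHV - hfg * 9 * H
Water correction = 2442 * 9 * 0.149 = 3274.722 kJ/kg
LHV = 47427 - 3274.722 = 44152.28 kJ/kg


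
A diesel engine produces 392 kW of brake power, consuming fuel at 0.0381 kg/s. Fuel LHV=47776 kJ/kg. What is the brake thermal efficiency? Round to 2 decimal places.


eta_BTE = (BP / (mf * LHV)) * 100
Denominator = 0.0381 * 47776 = 1820.2656 kW
eta_BTE = (392 / 1820.2656) * 100 = 21.54%


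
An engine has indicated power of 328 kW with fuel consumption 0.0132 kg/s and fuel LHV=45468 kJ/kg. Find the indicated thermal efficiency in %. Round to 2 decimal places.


eta_ith = (IP / (mf * LHV)) * 100
Denominator = 0.0132 * 45468 = 600.1776 kW
eta_ith = (328 / 600.1776) * 100 = 54.65%


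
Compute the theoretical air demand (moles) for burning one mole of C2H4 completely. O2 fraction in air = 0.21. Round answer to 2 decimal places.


Balanced combustion: C2H4 + 3 O2 -> 2 CO2 + 2 H2O
O2 needed = C + H/4 = 2 + 4/4 = 3.00 moles
Air moles = O2 / 0.21 = 3.00 / 0.21 = 14.29 moles air


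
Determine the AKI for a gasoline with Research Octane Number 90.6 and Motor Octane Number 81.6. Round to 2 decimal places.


AKI = (RON + MON) / 2
AKI = (90.6 + 81.6) / 2
AKI = 172.2 / 2 = 86.10


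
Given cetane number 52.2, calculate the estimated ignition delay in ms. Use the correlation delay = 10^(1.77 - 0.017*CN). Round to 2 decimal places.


delay = 10^(1.77 - 0.017*CN)
Exponent = 1.77 - 0.017*52.2 = 0.8826
delay = 10^0.8826 = 7.63 ms


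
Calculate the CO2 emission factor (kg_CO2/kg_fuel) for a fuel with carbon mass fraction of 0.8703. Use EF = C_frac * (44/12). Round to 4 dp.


EF = C_frac * (M_CO2 / M_C)
EF = 0.8703 * (44/12)
EF = 0.8703 * 3.666667 = 3.1911 kg_CO2/kg_fuel


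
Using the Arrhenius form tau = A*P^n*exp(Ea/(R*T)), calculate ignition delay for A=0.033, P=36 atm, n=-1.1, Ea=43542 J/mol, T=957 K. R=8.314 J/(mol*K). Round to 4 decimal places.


tau = A * P^n * exp(Ea/(R*T))
P^n = 36^(-1.1) = 0.01941186
Ea/(R*T) = 43542/(8.314*957) = 5.472508
exp(Ea/(R*T)) = 238.056522
tau = 0.033 * 0.01941186 * 238.056522 = 0.1525 ms


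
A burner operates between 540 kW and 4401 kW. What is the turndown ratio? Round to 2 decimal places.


TDR = Q_max / Q_min
TDR = 4401 / 540 = 8.15


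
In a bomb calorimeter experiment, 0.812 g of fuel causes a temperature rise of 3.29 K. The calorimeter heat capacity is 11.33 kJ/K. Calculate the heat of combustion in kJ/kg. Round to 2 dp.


Hc = C_cal * delta_T / m_fuel
Q_released = 11.33 * 3.29 = 37.2757 kJ
m_fuel = 0.812 g = 0.812/1000 kg = 0.000812 kg
Hc = 37.2757 / 0.000812 = 45906.03 kJ/kg


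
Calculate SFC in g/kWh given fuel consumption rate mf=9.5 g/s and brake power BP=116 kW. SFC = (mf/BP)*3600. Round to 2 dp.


SFC = (mf / BP) * 3600
Rate = 9.5 / 116 = 0.081897 g/(s*kW)
SFC = 0.081897 * 3600 = 294.83 g/kWh


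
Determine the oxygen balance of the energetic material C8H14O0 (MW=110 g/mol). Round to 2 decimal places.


OB = -1600 * (2C + H/2 - O) / MW
Inner = 2*8 + 14/2 - 0 = 23.00
OB = -1600 * 23.00 / 110 = -334.55%


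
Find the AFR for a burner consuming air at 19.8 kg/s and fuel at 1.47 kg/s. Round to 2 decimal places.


AFR = m_air / m_fuel
AFR = 19.8 / 1.47 = 13.47


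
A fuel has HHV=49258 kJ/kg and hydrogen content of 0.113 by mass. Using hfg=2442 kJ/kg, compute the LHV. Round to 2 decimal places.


LHV = HHV - hfg * 9 * H
Water correction = 2442 * 9 * 0.113 = 2483.514 kJ/kg
LHV = 49258 - 2483.514 = 46774.49 kJ/kg


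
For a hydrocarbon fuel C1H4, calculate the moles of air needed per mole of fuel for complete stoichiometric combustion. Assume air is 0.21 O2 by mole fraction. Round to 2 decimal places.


Balanced combustion: C1H4 + 2 O2 -> 1 CO2 + 2 H2O
O2 needed = C + H/4 = 1 + 4/4 = 2.00 moles
Air moles = O2 / 0.21 = 2.00 / 0.21 = 9.52 moles air


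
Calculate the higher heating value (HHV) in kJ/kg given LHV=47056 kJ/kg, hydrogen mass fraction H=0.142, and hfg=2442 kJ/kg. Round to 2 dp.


HHV = LHV + hfg * 9 * H
Water addition = 2442 * 9 * 0.142 = 3120.876 kJ/kg
HHV = 47056 + 3120.876 = 50176.88 kJ/kg


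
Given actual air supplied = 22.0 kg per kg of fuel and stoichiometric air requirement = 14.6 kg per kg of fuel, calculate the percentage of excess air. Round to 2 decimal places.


Excess air = actual - stoichiometric = 22.0 - 14.6 = 7.40 kg/kg fuel
Excess air % = (excess / stoich) * 100 = (7.40 / 14.6) * 100 = 50.68%


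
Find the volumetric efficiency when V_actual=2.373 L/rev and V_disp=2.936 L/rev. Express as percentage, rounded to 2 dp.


eta_v = (V_actual / V_disp) * 100
Ratio = 2.373 / 2.936 = 0.8082
eta_v = 0.8082 * 100 = 80.82%


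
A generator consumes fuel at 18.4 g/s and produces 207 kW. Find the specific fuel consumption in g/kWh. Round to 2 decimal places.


SFC = (mf / BP) * 3600
Rate = 18.4 / 207 = 0.088889 g/(s*kW)
SFC = 0.088889 * 3600 = 320.00 g/kWh


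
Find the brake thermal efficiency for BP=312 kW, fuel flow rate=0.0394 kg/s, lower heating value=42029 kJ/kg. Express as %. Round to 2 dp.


eta_BTE = (BP / (mf * LHV)) * 100
Denominator = 0.0394 * 42029 = 1655.9426 kW
eta_BTE = (312 / 1655.9426) * 100 = 18.84%


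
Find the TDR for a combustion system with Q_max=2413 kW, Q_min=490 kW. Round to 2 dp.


TDR = Q_max / Q_min
TDR = 2413 / 490 = 4.92


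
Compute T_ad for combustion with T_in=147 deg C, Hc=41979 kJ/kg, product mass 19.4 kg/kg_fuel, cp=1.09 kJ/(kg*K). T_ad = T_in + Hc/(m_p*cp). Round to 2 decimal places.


T_ad = T_in + Hc / (m_p * cp)
Denominator = 19.4 * 1.09 = 21.1460
Temperature rise = 41979 / 21.1460 = 1985.20 K
T_ad = 147 + 1985.20 = 2132.20 deg C


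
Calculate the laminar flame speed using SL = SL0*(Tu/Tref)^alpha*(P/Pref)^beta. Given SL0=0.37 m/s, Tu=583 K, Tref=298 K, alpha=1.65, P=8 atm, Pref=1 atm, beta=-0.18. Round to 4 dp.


SL = SL0 * (Tu/Tref)^alpha * (P/Pref)^beta
T ratio = 583/298 = 1.95637584
(T ratio)^alpha = 1.95637584^1.65 = 3.026191
(P/Pref)^beta = 8^(-0.18) = 0.687771
SL = 0.37 * 3.026191 * 0.687771 = 0.7701 m/s


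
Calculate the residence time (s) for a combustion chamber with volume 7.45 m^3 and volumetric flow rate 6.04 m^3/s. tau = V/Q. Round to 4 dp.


tau = V / Q_flow
tau = 7.45 / 6.04 = 1.2334 s


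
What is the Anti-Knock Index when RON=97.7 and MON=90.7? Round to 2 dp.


AKI = (RON + MON) / 2
AKI = (97.7 + 90.7) / 2
AKI = 188.4 / 2 = 94.20


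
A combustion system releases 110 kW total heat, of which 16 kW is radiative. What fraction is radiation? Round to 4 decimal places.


f_rad = Q_rad / Q_total
f_rad = 16 / 110 = 0.1455


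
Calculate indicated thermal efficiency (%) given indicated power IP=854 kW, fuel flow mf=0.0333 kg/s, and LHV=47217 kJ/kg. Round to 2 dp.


eta_ith = (IP / (mf * LHV)) * 100
Denominator = 0.0333 * 47217 = 1572.3261 kW
eta_ith = (854 / 1572.3261) * 100 = 54.31%


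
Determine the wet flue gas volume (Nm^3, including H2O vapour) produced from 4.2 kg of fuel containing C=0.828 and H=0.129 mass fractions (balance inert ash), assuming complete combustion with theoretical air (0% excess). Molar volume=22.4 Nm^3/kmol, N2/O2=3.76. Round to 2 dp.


Per kg fuel: CO2 = (C/12 kmol)*22.4 = (0.828/12)*22.4 = 1.54560 Nm^3
Per kg fuel: H2O = (H/2 kmol)*22.4 = (0.129/2)*22.4 = 1.44480 Nm^3
O2 needed per kg fuel = C/12 + H/4 = 0.828/12 + 0.129/4 = 0.10125000 kmol
Per kg fuel: N2 = O2*3.76*22.4 = 0.10125000*3.76*22.4 = 8.52768 Nm^3
Total per kg = 1.54560 + 1.44480 + 8.52768 = 11.51808 Nm^3
Total = 11.51808 * 4.2 = 48.38 Nm^3


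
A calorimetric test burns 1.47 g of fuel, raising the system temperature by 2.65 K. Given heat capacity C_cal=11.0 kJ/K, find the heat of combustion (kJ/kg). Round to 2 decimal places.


Hc = C_cal * delta_T / m_fuel
Q_released = 11.0 * 2.65 = 29.1500 kJ
m_fuel = 1.47 g = 1.47/1000 kg = 0.001470 kg
Hc = 29.1500 / 0.001470 = 19829.93 kJ/kg


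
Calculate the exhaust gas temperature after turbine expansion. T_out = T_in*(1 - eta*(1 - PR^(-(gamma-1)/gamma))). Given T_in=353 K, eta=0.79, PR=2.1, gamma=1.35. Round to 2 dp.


T_out = T_in * (1 - eta * (1 - PR^(-(gamma-1)/gamma)))
Exponent = -(1.35-1)/1.35 = -0.25925926
PR^exp = 2.1^(-0.25925926) = 0.82501466
Factor = 1 - 0.79*(1 - 0.82501466) = 0.86176158
T_out = 353 * 0.86176158 = 304.20 K


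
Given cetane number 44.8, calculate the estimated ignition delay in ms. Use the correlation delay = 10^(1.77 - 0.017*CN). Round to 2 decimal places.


delay = 10^(1.77 - 0.017*CN)
Exponent = 1.77 - 0.017*44.8 = 1.0084
delay = 10^1.0084 = 10.20 ms


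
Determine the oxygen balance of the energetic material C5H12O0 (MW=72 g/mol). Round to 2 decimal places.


OB = -1600 * (2C + H/2 - O) / MW
Inner = 2*5 + 12/2 - 0 = 16.00
OB = -1600 * 16.00 / 72 = -355.56%


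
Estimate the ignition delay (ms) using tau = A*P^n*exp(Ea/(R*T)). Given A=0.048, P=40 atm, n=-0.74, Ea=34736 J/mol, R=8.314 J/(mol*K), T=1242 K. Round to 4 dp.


tau = A * P^n * exp(Ea/(R*T))
P^n = 40^(-0.74) = 0.06523424
Ea/(R*T) = 34736/(8.314*1242) = 3.363940
exp(Ea/(R*T)) = 28.902833
tau = 0.048 * 0.06523424 * 28.902833 = 0.0905 ms


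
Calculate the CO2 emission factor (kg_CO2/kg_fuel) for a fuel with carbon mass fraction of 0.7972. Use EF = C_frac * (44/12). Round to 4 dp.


EF = C_frac * (M_CO2 / M_C)
EF = 0.7972 * (44/12)
EF = 0.7972 * 3.666667 = 2.9231 kg_CO2/kg_fuel


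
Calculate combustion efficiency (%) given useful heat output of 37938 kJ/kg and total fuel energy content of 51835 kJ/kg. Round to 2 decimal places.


Efficiency = (Q_useful / Q_fuel) * 100
Efficiency = (37938 / 51835) * 100
Efficiency = 0.7319 * 100 = 73.19%


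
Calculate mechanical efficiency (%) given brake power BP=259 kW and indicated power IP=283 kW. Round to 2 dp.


eta_mech = (BP / IP) * 100
Ratio = 259 / 283 = 0.9152
eta_mech = 0.9152 * 100 = 91.52%


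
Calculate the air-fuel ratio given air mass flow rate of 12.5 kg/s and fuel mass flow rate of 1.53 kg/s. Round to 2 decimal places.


AFR = m_air / m_fuel
AFR = 12.5 / 1.53 = 8.17


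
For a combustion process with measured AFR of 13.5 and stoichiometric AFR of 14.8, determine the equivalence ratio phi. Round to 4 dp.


phi = AFR_stoich / AFR_actual
phi = 14.8 / 13.5 = 1.0963


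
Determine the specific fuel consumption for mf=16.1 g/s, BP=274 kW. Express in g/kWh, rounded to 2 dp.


SFC = (mf / BP) * 3600
Rate = 16.1 / 274 = 0.058759 g/(s*kW)
SFC = 0.058759 * 3600 = 211.53 g/kWh


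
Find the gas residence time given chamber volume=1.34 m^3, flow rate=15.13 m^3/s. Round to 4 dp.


tau = V / Q_flow
tau = 1.34 / 15.13 = 0.0886 s


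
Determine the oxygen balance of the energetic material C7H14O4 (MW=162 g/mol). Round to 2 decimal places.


OB = -1600 * (2C + H/2 - O) / MW
Inner = 2*7 + 14/2 - 4 = 17.00
OB = -1600 * 17.00 / 162 = -167.90%


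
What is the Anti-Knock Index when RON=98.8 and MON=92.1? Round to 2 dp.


AKI = (RON + MON) / 2
AKI = (98.8 + 92.1) / 2
AKI = 190.9 / 2 = 95.45


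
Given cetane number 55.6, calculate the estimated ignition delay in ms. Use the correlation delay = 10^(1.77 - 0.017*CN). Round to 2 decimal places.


delay = 10^(1.77 - 0.017*CN)
Exponent = 1.77 - 0.017*55.6 = 0.8248
delay = 10^0.8248 = 6.68 ms


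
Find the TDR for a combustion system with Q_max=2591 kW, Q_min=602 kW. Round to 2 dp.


TDR = Q_max / Q_min
TDR = 2591 / 602 = 4.30


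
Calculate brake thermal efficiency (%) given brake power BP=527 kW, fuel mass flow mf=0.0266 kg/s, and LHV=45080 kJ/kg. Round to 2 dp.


eta_BTE = (BP / (mf * LHV)) * 100
Denominator = 0.0266 * 45080 = 1199.1280 kW
eta_BTE = (527 / 1199.1280) * 100 = 43.95%


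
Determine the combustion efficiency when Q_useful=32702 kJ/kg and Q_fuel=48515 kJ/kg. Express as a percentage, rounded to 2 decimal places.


Efficiency = (Q_useful / Q_fuel) * 100
Efficiency = (32702 / 48515) * 100
Efficiency = 0.6741 * 100 = 67.41%


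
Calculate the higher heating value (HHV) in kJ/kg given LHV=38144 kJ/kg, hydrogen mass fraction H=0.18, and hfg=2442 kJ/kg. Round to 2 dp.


HHV = LHV + hfg * 9 * H
Water addition = 2442 * 9 * 0.18 = 3956.040 kJ/kg
HHV = 38144 + 3956.040 = 42100.04 kJ/kg


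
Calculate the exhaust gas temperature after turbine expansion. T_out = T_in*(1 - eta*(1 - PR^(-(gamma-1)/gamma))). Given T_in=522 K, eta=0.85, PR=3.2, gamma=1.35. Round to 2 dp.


T_out = T_in * (1 - eta * (1 - PR^(-(gamma-1)/gamma)))
Exponent = -(1.35-1)/1.35 = -0.25925926
PR^exp = 3.2^(-0.25925926) = 0.73966521
Factor = 1 - 0.85*(1 - 0.73966521) = 0.77871543
T_out = 522 * 0.77871543 = 406.49 K


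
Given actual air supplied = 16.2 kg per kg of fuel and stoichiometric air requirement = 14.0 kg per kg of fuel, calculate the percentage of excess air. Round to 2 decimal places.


Excess air = actual - stoichiometric = 16.2 - 14.0 = 2.20 kg/kg fuel
Excess air % = (excess / stoich) * 100 = (2.20 / 14.0) * 100 = 15.71%


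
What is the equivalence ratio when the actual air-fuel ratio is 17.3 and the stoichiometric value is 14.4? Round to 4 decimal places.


phi = AFR_stoich / AFR_actual
phi = 14.4 / 17.3 = 0.8324


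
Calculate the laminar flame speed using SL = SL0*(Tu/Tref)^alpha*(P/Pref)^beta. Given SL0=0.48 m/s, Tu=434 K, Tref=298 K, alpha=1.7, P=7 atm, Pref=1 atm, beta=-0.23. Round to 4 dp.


SL = SL0 * (Tu/Tref)^alpha * (P/Pref)^beta
T ratio = 434/298 = 1.45637584
(T ratio)^alpha = 1.45637584^1.7 = 1.894807
(P/Pref)^beta = 7^(-0.23) = 0.639186
SL = 0.48 * 1.894807 * 0.639186 = 0.5813 m/s


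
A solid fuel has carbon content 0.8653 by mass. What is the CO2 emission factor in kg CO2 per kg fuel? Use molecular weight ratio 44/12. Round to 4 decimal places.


EF = C_frac * (M_CO2 / M_C)
EF = 0.8653 * (44/12)
EF = 0.8653 * 3.666667 = 3.1728 kg_CO2/kg_fuel


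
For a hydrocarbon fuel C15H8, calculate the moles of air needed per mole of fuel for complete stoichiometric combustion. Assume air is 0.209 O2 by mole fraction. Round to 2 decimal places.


Balanced combustion: C15H8 + 17 O2 -> 15 CO2 + 4 H2O
O2 needed = C + H/4 = 15 + 8/4 = 17.00 moles
Air moles = O2 / 0.209 = 17.00 / 0.209 = 81.34 moles air


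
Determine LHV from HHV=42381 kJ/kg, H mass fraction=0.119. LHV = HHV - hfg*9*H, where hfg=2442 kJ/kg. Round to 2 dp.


LHV = HHV - hfg * 9 * H
Water correction = 2442 * 9 * 0.119 = 2615.382 kJ/kg
LHV = 42381 - 2615.382 = 39765.62 kJ/kg


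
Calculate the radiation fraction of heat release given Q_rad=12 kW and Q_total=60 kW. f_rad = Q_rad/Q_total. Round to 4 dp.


f_rad = Q_rad / Q_total
f_rad = 12 / 60 = 0.2000


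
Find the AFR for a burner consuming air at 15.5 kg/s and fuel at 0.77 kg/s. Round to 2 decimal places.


AFR = m_air / m_fuel
AFR = 15.5 / 0.77 = 20.13


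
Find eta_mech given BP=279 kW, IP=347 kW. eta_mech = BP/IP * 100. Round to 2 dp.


eta_mech = (BP / IP) * 100
Ratio = 279 / 347 = 0.8040
eta_mech = 0.8040 * 100 = 80.40%


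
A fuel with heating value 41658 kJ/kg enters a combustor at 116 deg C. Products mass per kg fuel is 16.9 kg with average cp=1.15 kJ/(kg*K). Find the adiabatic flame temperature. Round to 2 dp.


T_ad = T_in + Hc / (m_p * cp)
Denominator = 16.9 * 1.15 = 19.4350
Temperature rise = 41658 / 19.4350 = 2143.45 K
T_ad = 116 + 2143.45 = 2259.45 deg C


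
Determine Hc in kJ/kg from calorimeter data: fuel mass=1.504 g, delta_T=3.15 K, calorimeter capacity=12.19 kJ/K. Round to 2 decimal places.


Hc = C_cal * delta_T / m_fuel
Q_released = 12.19 * 3.15 = 38.3985 kJ
m_fuel = 1.504 g = 1.504/1000 kg = 0.001504 kg
Hc = 38.3985 / 0.001504 = 25530.92 kJ/kg


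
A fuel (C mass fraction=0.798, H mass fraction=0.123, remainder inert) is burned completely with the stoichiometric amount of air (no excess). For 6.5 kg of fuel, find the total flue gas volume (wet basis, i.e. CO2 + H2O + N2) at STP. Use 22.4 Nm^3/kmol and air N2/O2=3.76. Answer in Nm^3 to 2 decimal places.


Per kg fuel: CO2 = (C/12 kmol)*22.4 = (0.798/12)*22.4 = 1.48960 Nm^3
Per kg fuel: H2O = (H/2 kmol)*22.4 = (0.123/2)*22.4 = 1.37760 Nm^3
O2 needed per kg fuel = C/12 + H/4 = 0.798/12 + 0.123/4 = 0.09725000 kmol
Per kg fuel: N2 = O2*3.76*22.4 = 0.09725000*3.76*22.4 = 8.19078 Nm^3
Total per kg = 1.48960 + 1.37760 + 8.19078 = 11.05798 Nm^3
Total = 11.05798 * 6.5 = 71.88 Nm^3


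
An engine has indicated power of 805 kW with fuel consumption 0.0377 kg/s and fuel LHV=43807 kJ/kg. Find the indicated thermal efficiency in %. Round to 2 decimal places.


eta_ith = (IP / (mf * LHV)) * 100
Denominator = 0.0377 * 43807 = 1651.5239 kW
eta_ith = (805 / 1651.5239) * 100 = 48.74%


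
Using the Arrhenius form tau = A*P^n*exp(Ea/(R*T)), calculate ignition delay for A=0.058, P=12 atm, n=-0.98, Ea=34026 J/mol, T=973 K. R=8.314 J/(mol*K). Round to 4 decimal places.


tau = A * P^n * exp(Ea/(R*T))
P^n = 12^(-0.98) = 0.08757948
Ea/(R*T) = 34026/(8.314*973) = 4.206182
exp(Ea/(R*T)) = 67.099848
tau = 0.058 * 0.08757948 * 67.099848 = 0.3408 ms


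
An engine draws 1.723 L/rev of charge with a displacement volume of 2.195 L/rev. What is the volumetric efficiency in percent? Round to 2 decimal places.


eta_v = (V_actual / V_disp) * 100
Ratio = 1.723 / 2.195 = 0.7850
eta_v = 0.7850 * 100 = 78.50%


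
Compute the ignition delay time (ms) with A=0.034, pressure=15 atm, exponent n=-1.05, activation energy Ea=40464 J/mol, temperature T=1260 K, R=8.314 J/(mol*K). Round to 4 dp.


tau = A * P^n * exp(Ea/(R*T))
P^n = 15^(-1.05) = 0.05822429
Ea/(R*T) = 40464/(8.314*1260) = 3.862676
exp(Ea/(R*T)) = 47.592524
tau = 0.034 * 0.05822429 * 47.592524 = 0.0942 ms


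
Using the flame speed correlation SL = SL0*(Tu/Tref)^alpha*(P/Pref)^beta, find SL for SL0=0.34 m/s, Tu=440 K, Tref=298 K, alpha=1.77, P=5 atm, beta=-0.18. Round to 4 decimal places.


SL = SL0 * (Tu/Tref)^alpha * (P/Pref)^beta
T ratio = 440/298 = 1.47651007
(T ratio)^alpha = 1.47651007^1.77 = 1.993189
(P/Pref)^beta = 5^(-0.18) = 0.748489
SL = 0.34 * 1.993189 * 0.748489 = 0.5072 m/s


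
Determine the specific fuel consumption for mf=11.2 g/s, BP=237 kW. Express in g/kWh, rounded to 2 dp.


SFC = (mf / BP) * 3600
Rate = 11.2 / 237 = 0.047257 g/(s*kW)
SFC = 0.047257 * 3600 = 170.13 g/kWh


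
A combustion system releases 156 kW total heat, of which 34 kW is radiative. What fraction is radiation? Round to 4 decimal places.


f_rad = Q_rad / Q_total
f_rad = 34 / 156 = 0.2179


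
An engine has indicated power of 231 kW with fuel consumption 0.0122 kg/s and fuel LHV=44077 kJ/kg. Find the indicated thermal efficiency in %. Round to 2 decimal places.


eta_ith = (IP / (mf * LHV)) * 100
Denominator = 0.0122 * 44077 = 537.7394 kW
eta_ith = (231 / 537.7394) * 100 = 42.96%


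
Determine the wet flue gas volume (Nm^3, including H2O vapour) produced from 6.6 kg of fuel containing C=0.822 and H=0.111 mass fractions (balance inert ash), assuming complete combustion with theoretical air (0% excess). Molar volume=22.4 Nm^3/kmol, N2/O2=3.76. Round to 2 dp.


Per kg fuel: CO2 = (C/12 kmol)*22.4 = (0.822/12)*22.4 = 1.53440 Nm^3
Per kg fuel: H2O = (H/2 kmol)*22.4 = (0.111/2)*22.4 = 1.24320 Nm^3
O2 needed per kg fuel = C/12 + H/4 = 0.822/12 + 0.111/4 = 0.09625000 kmol
Per kg fuel: N2 = O2*3.76*22.4 = 0.09625000*3.76*22.4 = 8.10656 Nm^3
Total per kg = 1.53440 + 1.24320 + 8.10656 = 10.88416 Nm^3
Total = 10.88416 * 6.6 = 71.84 Nm^3


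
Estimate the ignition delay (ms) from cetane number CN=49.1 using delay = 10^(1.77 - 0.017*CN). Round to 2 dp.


delay = 10^(1.77 - 0.017*CN)
Exponent = 1.77 - 0.017*49.1 = 0.9353
delay = 10^0.9353 = 8.62 ms


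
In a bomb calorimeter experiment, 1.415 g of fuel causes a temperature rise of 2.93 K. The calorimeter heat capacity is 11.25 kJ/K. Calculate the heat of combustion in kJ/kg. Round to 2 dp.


Hc = C_cal * delta_T / m_fuel
Q_released = 11.25 * 2.93 = 32.9625 kJ
m_fuel = 1.415 g = 1.415/1000 kg = 0.001415 kg
Hc = 32.9625 / 0.001415 = 23295.05 kJ/kg


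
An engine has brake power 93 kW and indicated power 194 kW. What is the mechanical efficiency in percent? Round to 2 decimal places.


eta_mech = (BP / IP) * 100
Ratio = 93 / 194 = 0.4794
eta_mech = 0.4794 * 100 = 47.94%


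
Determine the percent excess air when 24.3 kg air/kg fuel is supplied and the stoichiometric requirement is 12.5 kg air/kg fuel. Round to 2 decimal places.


Excess air = actual - stoichiometric = 24.3 - 12.5 = 11.80 kg/kg fuel
Excess air % = (excess / stoich) * 100 = (11.80 / 12.5) * 100 = 94.40%


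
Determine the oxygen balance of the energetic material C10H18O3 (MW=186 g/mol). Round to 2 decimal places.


OB = -1600 * (2C + H/2 - O) / MW
Inner = 2*10 + 18/2 - 3 = 26.00
OB = -1600 * 26.00 / 186 = -223.66%


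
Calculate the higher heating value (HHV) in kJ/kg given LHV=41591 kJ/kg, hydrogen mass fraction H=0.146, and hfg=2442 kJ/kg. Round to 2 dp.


HHV = LHV + hfg * 9 * H
Water addition = 2442 * 9 * 0.146 = 3208.788 kJ/kg
HHV = 41591 + 3208.788 = 44799.79 kJ/kg


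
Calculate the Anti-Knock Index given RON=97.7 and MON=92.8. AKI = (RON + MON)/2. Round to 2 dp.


AKI = (RON + MON) / 2
AKI = (97.7 + 92.8) / 2
AKI = 190.5 / 2 = 95.25


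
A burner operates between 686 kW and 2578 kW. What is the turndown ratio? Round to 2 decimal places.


TDR = Q_max / Q_min
TDR = 2578 / 686 = 3.76


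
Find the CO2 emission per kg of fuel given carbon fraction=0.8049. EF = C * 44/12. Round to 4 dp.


EF = C_frac * (M_CO2 / M_C)
EF = 0.8049 * (44/12)
EF = 0.8049 * 3.666667 = 2.9513 kg_CO2/kg_fuel


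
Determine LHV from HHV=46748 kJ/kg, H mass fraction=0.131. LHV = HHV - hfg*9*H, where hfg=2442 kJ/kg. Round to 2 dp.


LHV = HHV - hfg * 9 * H
Water correction = 2442 * 9 * 0.131 = 2879.118 kJ/kg
LHV = 46748 - 2879.118 = 43868.88 kJ/kg


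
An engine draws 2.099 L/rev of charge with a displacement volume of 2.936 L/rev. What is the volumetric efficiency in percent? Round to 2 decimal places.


eta_v = (V_actual / V_disp) * 100
Ratio = 2.099 / 2.936 = 0.7149
eta_v = 0.7149 * 100 = 71.49%


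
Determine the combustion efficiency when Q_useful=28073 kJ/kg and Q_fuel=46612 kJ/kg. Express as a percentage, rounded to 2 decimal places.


Efficiency = (Q_useful / Q_fuel) * 100
Efficiency = (28073 / 46612) * 100
Efficiency = 0.6023 * 100 = 60.23%


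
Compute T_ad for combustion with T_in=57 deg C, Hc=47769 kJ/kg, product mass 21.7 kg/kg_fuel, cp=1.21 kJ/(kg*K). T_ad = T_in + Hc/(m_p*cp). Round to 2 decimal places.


T_ad = T_in + Hc / (m_p * cp)
Denominator = 21.7 * 1.21 = 26.2570
Temperature rise = 47769 / 26.2570 = 1819.29 K
T_ad = 57 + 1819.29 = 1876.29 deg C


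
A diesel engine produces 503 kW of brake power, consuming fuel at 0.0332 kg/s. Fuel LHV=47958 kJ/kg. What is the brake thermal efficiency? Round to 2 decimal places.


eta_BTE = (BP / (mf * LHV)) * 100
Denominator = 0.0332 * 47958 = 1592.2056 kW
eta_BTE = (503 / 1592.2056) * 100 = 31.59%


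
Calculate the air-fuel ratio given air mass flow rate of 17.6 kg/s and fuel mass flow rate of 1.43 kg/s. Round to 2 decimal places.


AFR = m_air / m_fuel
AFR = 17.6 / 1.43 = 12.31


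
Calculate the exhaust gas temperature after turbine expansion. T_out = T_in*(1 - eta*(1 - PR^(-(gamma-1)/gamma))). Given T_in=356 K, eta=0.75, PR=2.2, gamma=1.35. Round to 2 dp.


T_out = T_in * (1 - eta * (1 - PR^(-(gamma-1)/gamma)))
Exponent = -(1.35-1)/1.35 = -0.25925926
PR^exp = 2.2^(-0.25925926) = 0.81512413
Factor = 1 - 0.75*(1 - 0.81512413) = 0.86134310
T_out = 356 * 0.86134310 = 306.64 K


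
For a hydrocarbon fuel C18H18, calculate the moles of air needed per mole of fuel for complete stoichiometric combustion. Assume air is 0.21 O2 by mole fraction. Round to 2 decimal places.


Balanced combustion: C18H18 + 22.5 O2 -> 18 CO2 + 9 H2O
O2 needed = C + H/4 = 18 + 18/4 = 22.50 moles
Air moles = O2 / 0.21 = 22.50 / 0.21 = 107.14 moles air


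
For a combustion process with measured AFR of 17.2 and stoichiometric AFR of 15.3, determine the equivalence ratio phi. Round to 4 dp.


phi = AFR_stoich / AFR_actual
phi = 15.3 / 17.2 = 0.8895


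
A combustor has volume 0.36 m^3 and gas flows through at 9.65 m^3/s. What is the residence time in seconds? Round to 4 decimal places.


tau = V / Q_flow
tau = 0.36 / 9.65 = 0.0373 s


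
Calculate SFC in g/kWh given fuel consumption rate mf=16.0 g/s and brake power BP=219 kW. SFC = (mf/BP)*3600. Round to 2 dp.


SFC = (mf / BP) * 3600
Rate = 16.0 / 219 = 0.073059 g/(s*kW)
SFC = 0.073059 * 3600 = 263.01 g/kWh


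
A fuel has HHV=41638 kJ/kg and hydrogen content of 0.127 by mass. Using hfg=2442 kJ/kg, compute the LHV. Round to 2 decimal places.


LHV = HHV - hfg * 9 * H
Water correction = 2442 * 9 * 0.127 = 2791.206 kJ/kg
LHV = 41638 - 2791.206 = 38846.79 kJ/kg


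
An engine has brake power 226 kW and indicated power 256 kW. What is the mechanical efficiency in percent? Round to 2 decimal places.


eta_mech = (BP / IP) * 100
Ratio = 226 / 256 = 0.8828
eta_mech = 0.8828 * 100 = 88.28%


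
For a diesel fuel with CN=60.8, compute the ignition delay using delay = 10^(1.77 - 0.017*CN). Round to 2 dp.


delay = 10^(1.77 - 0.017*CN)
Exponent = 1.77 - 0.017*60.8 = 0.7364
delay = 10^0.7364 = 5.45 ms


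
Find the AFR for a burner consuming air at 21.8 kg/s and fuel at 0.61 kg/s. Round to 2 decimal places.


AFR = m_air / m_fuel
AFR = 21.8 / 0.61 = 35.74


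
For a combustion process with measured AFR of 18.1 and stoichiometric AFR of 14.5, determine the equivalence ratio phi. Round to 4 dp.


phi = AFR_stoich / AFR_actual
phi = 14.5 / 18.1 = 0.8011


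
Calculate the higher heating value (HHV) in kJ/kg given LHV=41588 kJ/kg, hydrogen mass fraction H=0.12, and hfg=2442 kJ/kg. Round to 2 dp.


HHV = LHV + hfg * 9 * H
Water addition = 2442 * 9 * 0.12 = 2637.360 kJ/kg
HHV = 41588 + 2637.360 = 44225.36 kJ/kg


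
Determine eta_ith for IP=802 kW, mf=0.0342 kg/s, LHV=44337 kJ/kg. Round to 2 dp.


eta_ith = (IP / (mf * LHV)) * 100
Denominator = 0.0342 * 44337 = 1516.3254 kW
eta_ith = (802 / 1516.3254) * 100 = 52.89%


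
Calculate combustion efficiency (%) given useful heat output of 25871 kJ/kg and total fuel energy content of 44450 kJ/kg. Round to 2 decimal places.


Efficiency = (Q_useful / Q_fuel) * 100
Efficiency = (25871 / 44450) * 100
Efficiency = 0.5820 * 100 = 58.20%


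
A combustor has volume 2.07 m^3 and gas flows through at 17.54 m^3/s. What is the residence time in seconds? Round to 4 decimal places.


tau = V / Q_flow
tau = 2.07 / 17.54 = 0.1180 s


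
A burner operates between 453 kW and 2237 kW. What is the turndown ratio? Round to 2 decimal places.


TDR = Q_max / Q_min
TDR = 2237 / 453 = 4.94


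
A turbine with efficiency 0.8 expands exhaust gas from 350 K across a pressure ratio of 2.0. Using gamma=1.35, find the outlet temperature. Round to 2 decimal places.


T_out = T_in * (1 - eta * (1 - PR^(-(gamma-1)/gamma)))
Exponent = -(1.35-1)/1.35 = -0.25925926
PR^exp = 2.0^(-0.25925926) = 0.83551680
Factor = 1 - 0.8*(1 - 0.83551680) = 0.86841344
T_out = 350 * 0.86841344 = 303.94 K


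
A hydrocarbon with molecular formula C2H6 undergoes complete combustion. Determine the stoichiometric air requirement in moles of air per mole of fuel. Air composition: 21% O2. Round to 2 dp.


Balanced combustion: C2H6 + 3.5 O2 -> 2 CO2 + 3 H2O
O2 needed = C + H/4 = 2 + 6/4 = 3.50 moles
Air moles = O2 / 0.21 = 3.50 / 0.21 = 16.67 moles air


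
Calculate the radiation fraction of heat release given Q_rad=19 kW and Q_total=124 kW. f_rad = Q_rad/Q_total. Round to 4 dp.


f_rad = Q_rad / Q_total
f_rad = 19 / 124 = 0.1532


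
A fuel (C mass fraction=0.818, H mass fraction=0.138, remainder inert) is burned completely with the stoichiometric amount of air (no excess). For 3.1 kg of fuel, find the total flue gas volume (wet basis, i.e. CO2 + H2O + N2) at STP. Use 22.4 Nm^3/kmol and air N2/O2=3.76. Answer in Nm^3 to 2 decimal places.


Per kg fuel: CO2 = (C/12 kmol)*22.4 = (0.818/12)*22.4 = 1.52693 Nm^3
Per kg fuel: H2O = (H/2 kmol)*22.4 = (0.138/2)*22.4 = 1.54560 Nm^3
O2 needed per kg fuel = C/12 + H/4 = 0.818/12 + 0.138/4 = 0.10266667 kmol
Per kg fuel: N2 = O2*3.76*22.4 = 0.10266667*3.76*22.4 = 8.64700 Nm^3
Total per kg = 1.52693 + 1.54560 + 8.64700 = 11.71953 Nm^3
Total = 11.71953 * 3.1 = 36.33 Nm^3


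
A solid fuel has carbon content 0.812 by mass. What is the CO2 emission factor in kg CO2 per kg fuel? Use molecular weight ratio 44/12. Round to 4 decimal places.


EF = C_frac * (M_CO2 / M_C)
EF = 0.812 * (44/12)
EF = 0.812 * 3.666667 = 2.9773 kg_CO2/kg_fuel


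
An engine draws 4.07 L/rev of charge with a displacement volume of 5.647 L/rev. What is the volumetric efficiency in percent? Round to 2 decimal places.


eta_v = (V_actual / V_disp) * 100
Ratio = 4.07 / 5.647 = 0.7207
eta_v = 0.7207 * 100 = 72.07%


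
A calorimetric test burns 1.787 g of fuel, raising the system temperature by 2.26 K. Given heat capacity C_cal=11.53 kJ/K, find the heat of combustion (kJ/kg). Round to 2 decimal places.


Hc = C_cal * delta_T / m_fuel
Q_released = 11.53 * 2.26 = 26.0578 kJ
m_fuel = 1.787 g = 1.787/1000 kg = 0.001787 kg
Hc = 26.0578 / 0.001787 = 14581.87 kJ/kg


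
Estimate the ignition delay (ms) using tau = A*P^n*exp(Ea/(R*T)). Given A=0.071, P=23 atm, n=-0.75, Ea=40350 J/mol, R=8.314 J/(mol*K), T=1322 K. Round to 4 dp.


tau = A * P^n * exp(Ea/(R*T))
P^n = 23^(-0.75) = 0.09521473
Ea/(R*T) = 40350/(8.314*1322) = 3.671149
exp(Ea/(R*T)) = 39.297050
tau = 0.071 * 0.09521473 * 39.297050 = 0.2657 ms


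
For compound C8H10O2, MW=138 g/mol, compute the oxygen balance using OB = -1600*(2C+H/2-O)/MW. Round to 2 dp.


OB = -1600 * (2C + H/2 - O) / MW
Inner = 2*8 + 10/2 - 2 = 19.00
OB = -1600 * 19.00 / 138 = -220.29%


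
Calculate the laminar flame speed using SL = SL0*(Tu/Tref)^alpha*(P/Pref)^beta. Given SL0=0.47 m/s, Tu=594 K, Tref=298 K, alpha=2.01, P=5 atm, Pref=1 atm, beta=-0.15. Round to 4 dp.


SL = SL0 * (Tu/Tref)^alpha * (P/Pref)^beta
T ratio = 594/298 = 1.99328859
(T ratio)^alpha = 1.99328859^2.01 = 4.000701
(P/Pref)^beta = 5^(-0.15) = 0.785515
SL = 0.47 * 4.000701 * 0.785515 = 1.4770 m/s


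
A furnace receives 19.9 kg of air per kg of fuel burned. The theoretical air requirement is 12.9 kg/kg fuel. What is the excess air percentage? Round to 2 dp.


Excess air = actual - stoichiometric = 19.9 - 12.9 = 7.00 kg/kg fuel
Excess air % = (excess / stoich) * 100 = (7.00 / 12.9) * 100 = 54.26%


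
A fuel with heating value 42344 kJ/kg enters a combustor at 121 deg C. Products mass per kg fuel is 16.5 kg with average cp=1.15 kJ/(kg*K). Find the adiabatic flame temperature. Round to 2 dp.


T_ad = T_in + Hc / (m_p * cp)
Denominator = 16.5 * 1.15 = 18.9750
Temperature rise = 42344 / 18.9750 = 2231.57 K
T_ad = 121 + 2231.57 = 2352.57 deg C


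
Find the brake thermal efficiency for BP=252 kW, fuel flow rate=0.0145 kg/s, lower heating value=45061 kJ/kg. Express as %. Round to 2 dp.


eta_BTE = (BP / (mf * LHV)) * 100
Denominator = 0.0145 * 45061 = 653.3845 kW
eta_BTE = (252 / 653.3845) * 100 = 38.57%


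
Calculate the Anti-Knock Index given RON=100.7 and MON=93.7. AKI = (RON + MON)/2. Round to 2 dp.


AKI = (RON + MON) / 2
AKI = (100.7 + 93.7) / 2
AKI = 194.4 / 2 = 97.20


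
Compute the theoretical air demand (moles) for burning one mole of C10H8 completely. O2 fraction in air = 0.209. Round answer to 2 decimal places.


Balanced combustion: C10H8 + 12 O2 -> 10 CO2 + 4 H2O
O2 needed = C + H/4 = 10 + 8/4 = 12.00 moles
Air moles = O2 / 0.209 = 12.00 / 0.209 = 57.42 moles air


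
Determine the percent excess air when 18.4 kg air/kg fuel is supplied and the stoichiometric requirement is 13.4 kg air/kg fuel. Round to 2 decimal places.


Excess air = actual - stoichiometric = 18.4 - 13.4 = 5.00 kg/kg fuel
Excess air % = (excess / stoich) * 100 = (5.00 / 13.4) * 100 = 37.31%


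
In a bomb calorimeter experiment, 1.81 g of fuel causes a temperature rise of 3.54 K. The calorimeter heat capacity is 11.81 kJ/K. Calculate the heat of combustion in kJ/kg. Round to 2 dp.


Hc = C_cal * delta_T / m_fuel
Q_released = 11.81 * 3.54 = 41.8074 kJ
m_fuel = 1.81 g = 1.81/1000 kg = 0.001810 kg
Hc = 41.8074 / 0.001810 = 23098.01 kJ/kg


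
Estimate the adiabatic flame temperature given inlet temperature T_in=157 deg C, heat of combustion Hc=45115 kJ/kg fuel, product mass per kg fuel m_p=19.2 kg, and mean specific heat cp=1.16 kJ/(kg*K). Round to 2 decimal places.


T_ad = T_in + Hc / (m_p * cp)
Denominator = 19.2 * 1.16 = 22.2720
Temperature rise = 45115 / 22.2720 = 2025.64 K
T_ad = 157 + 2025.64 = 2182.64 deg C


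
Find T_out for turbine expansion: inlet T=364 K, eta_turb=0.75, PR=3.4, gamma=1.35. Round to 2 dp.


T_out = T_in * (1 - eta * (1 - PR^(-(gamma-1)/gamma)))
Exponent = -(1.35-1)/1.35 = -0.25925926
PR^exp = 3.4^(-0.25925926) = 0.72813041
Factor = 1 - 0.75*(1 - 0.72813041) = 0.79609781
T_out = 364 * 0.79609781 = 289.78 K


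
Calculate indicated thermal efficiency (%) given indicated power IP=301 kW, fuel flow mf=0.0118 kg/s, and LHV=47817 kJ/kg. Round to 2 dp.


eta_ith = (IP / (mf * LHV)) * 100
Denominator = 0.0118 * 47817 = 564.2406 kW
eta_ith = (301 / 564.2406) * 100 = 53.35%


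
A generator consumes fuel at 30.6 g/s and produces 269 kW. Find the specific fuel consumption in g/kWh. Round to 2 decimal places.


SFC = (mf / BP) * 3600
Rate = 30.6 / 269 = 0.113755 g/(s*kW)
SFC = 0.113755 * 3600 = 409.52 g/kWh


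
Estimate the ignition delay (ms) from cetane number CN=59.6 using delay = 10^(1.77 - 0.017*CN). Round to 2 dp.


delay = 10^(1.77 - 0.017*CN)
Exponent = 1.77 - 0.017*59.6 = 0.7568
delay = 10^0.7568 = 5.71 ms


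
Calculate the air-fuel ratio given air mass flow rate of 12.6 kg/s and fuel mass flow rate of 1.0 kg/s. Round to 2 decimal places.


AFR = m_air / m_fuel
AFR = 12.6 / 1.0 = 12.60


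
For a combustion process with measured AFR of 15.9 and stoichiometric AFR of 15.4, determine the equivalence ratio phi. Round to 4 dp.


phi = AFR_stoich / AFR_actual
phi = 15.4 / 15.9 = 0.9686


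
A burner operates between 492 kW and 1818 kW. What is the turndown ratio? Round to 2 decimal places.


TDR = Q_max / Q_min
TDR = 1818 / 492 = 3.70


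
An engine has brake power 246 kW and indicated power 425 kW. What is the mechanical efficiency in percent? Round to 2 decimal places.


eta_mech = (BP / IP) * 100
Ratio = 246 / 425 = 0.5788
eta_mech = 0.5788 * 100 = 57.88%


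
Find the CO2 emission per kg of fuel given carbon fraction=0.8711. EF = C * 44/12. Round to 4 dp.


EF = C_frac * (M_CO2 / M_C)
EF = 0.8711 * (44/12)
EF = 0.8711 * 3.666667 = 3.1940 kg_CO2/kg_fuel


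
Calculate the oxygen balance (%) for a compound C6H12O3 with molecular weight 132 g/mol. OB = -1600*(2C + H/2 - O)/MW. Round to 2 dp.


OB = -1600 * (2C + H/2 - O) / MW
Inner = 2*6 + 12/2 - 3 = 15.00
OB = -1600 * 15.00 / 132 = -181.82%


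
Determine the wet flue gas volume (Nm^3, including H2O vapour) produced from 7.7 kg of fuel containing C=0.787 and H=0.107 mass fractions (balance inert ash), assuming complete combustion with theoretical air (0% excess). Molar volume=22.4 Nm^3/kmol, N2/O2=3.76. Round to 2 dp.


Per kg fuel: CO2 = (C/12 kmol)*22.4 = (0.787/12)*22.4 = 1.46907 Nm^3
Per kg fuel: H2O = (H/2 kmol)*22.4 = (0.107/2)*22.4 = 1.19840 Nm^3
O2 needed per kg fuel = C/12 + H/4 = 0.787/12 + 0.107/4 = 0.09233333 kmol
Per kg fuel: N2 = O2*3.76*22.4 = 0.09233333*3.76*22.4 = 7.77668 Nm^3
Total per kg = 1.46907 + 1.19840 + 7.77668 = 10.44415 Nm^3
Total = 10.44415 * 7.7 = 80.42 Nm^3


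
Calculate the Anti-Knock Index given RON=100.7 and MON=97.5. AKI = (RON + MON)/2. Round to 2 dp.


AKI = (RON + MON) / 2
AKI = (100.7 + 97.5) / 2
AKI = 198.2 / 2 = 99.10


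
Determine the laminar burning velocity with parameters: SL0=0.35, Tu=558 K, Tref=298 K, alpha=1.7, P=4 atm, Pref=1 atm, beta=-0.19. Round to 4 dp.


SL = SL0 * (Tu/Tref)^alpha * (P/Pref)^beta
T ratio = 558/298 = 1.87248322
(T ratio)^alpha = 1.87248322^1.7 = 2.904762
(P/Pref)^beta = 4^(-0.19) = 0.768438
SL = 0.35 * 2.904762 * 0.768438 = 0.7812 m/s


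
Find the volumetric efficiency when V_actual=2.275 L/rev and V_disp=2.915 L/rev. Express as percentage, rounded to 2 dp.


eta_v = (V_actual / V_disp) * 100
Ratio = 2.275 / 2.915 = 0.7804
eta_v = 0.7804 * 100 = 78.04%


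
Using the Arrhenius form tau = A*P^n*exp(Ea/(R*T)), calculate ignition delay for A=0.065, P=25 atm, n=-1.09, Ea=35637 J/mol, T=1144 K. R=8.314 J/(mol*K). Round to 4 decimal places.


tau = A * P^n * exp(Ea/(R*T))
P^n = 25^(-1.09) = 0.02993956
Ea/(R*T) = 35637/(8.314*1144) = 3.746840
exp(Ea/(R*T)) = 42.386907
tau = 0.065 * 0.02993956 * 42.386907 = 0.0825 ms


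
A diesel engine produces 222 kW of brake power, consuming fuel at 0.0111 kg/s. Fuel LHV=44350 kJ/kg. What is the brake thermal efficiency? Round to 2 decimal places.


eta_BTE = (BP / (mf * LHV)) * 100
Denominator = 0.0111 * 44350 = 492.2850 kW
eta_BTE = (222 / 492.2850) * 100 = 45.10%


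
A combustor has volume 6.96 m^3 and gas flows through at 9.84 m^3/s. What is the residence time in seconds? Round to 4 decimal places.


tau = V / Q_flow
tau = 6.96 / 9.84 = 0.7073 s


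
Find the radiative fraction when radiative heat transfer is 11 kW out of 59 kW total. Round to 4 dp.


f_rad = Q_rad / Q_total
f_rad = 11 / 59 = 0.1864


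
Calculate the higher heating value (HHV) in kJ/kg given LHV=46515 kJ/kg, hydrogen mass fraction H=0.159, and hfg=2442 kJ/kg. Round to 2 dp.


HHV = LHV + hfg * 9 * H
Water addition = 2442 * 9 * 0.159 = 3494.502 kJ/kg
HHV = 46515 + 3494.502 = 50009.50 kJ/kg


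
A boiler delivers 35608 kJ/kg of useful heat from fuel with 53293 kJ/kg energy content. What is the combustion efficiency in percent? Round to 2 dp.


Efficiency = (Q_useful / Q_fuel) * 100
Efficiency = (35608 / 53293) * 100
Efficiency = 0.6682 * 100 = 66.82%
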